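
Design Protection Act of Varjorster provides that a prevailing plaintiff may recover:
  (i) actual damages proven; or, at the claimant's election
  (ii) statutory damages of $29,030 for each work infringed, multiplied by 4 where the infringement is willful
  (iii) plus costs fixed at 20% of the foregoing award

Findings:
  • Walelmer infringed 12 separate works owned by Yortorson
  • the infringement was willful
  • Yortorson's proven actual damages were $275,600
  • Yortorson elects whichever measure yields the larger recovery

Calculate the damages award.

Statutory damages: 12 × $29,030 = $348,360
Multiplied by 4: 4 × $348,360 = $1,393,440
Greater of actual damages ($275,600) or enhanced statutory damages ($1,393,440): $1,393,440
Costs: 20% of $1,393,440 = $278,688
Award plus costs: $1,393,440 + $278,688 = $1,672,128

$1,672,128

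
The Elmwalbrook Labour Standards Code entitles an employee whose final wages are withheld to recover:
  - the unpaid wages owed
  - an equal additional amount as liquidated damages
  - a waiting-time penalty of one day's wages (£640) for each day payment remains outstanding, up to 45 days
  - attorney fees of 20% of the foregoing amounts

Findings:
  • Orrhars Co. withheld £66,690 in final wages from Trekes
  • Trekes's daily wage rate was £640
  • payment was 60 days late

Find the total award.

Liquidated damages (equal amount): £66,690
Penalty days: min(60, 45) = 45
Waiting-time penalty: 45 × £640 = £28,800
Subtotal: £66,690 + £66,690 + £28,800 = £162,180
Attorney fees: 20% of £162,180 = £32,436
Total award: £162,180 + £32,436 = £194,616

£194,616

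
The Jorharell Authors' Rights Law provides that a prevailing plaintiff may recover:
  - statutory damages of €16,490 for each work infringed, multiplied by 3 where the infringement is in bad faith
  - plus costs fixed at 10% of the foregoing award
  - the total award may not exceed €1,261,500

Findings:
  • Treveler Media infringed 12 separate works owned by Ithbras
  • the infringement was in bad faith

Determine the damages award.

Award: €653,004

Statutory damages: 12 × €16,490 = €197,880
Trebled: 3 × €197,880 = €593,640
Costs: 10% of €593,640 = €59,364
Award plus costs: €593,640 + €59,364 = €653,004
Cap at €1,261,500: €653,004 is within the cap, no reduction.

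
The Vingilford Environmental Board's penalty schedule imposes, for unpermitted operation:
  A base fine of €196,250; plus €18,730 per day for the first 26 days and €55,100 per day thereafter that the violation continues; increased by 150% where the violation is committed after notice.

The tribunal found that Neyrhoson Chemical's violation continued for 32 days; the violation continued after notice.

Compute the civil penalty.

First 26 days: 26 × €18,730 = €486,980
Remaining days: (32 − 26) × €55,100 = €330,600
Per-day component: €486,980 + €330,600 = €817,580
Base plus per-day: €196,250 + €817,580 = €1,013,830
Enhancement: 150% of €1,013,830 = €1,520,745
Enhanced fine: €1,013,830 + €1,520,745 = €2,534,575

€2,534,575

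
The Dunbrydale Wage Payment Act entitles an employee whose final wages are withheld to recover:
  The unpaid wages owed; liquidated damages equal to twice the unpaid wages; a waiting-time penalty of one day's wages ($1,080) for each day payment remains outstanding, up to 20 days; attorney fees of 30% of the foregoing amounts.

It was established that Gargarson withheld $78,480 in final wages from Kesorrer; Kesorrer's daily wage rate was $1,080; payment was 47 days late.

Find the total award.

Total award: $334,152

Doubled: 2 × $78,480 = $156,960
Penalty days: min(47, 20) = 20
Waiting-time penalty: 20 × $1,080 = $21,600
Subtotal: $78,480 + $156,960 + $21,600 = $257,040
Attorney fees: 30% of $257,040 = $77,112
Total award: $257,040 + $77,112 = $334,152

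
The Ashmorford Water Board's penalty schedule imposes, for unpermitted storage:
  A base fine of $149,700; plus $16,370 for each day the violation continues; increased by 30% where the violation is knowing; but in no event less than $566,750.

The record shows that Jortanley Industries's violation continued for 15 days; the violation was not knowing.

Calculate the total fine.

$566,750

Per-day component: 15 × $16,370 = $245,550
Base plus per-day: $149,700 + $245,550 = $395,250
The violation was not knowing: no 30% increase.
Minimum $566,750: $395,250 is below the minimum → $566,750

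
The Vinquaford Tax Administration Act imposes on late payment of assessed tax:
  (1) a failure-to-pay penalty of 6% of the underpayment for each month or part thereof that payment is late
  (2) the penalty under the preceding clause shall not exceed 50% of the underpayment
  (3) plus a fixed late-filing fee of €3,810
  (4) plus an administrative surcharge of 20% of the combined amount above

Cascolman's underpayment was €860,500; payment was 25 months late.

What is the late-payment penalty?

€520,872

Accrued rate: 6% × 25 = 150%, capped at 50% → 50%
Failure-to-pay penalty: 50% of €860,500 = €430,250
Penalty before surcharge: €430,250 + €3,810 = €434,060
Administrative surcharge: 20% of €434,060 = €86,812
Total penalty: €434,060 + €86,812 = €520,872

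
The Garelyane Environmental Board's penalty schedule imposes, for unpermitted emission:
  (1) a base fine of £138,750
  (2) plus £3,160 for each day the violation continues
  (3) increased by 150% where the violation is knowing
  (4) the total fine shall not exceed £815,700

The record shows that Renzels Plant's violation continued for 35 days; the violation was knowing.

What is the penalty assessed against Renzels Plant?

Civil penalty: £623,375

Per-day component: 35 × £3,160 = £110,600
Base plus per-day: £138,750 + £110,600 = £249,350
Enhancement: 150% of £249,350 = £374,025
Enhanced fine: £249,350 + £374,025 = £623,375
Cap at £815,700: £623,375 is within the cap, no reduction.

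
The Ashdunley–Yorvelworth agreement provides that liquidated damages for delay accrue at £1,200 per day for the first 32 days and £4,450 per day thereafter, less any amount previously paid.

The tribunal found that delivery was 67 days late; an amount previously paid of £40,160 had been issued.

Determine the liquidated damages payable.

First 32 days: 32 × £1,200 = £38,400
Remaining days: (67 − 32) × £4,450 = £155,750
Accrued per-day damages: £38,400 + £155,750 = £194,150
Less amount previously paid: £194,150 − £40,160 = £153,990

£153,990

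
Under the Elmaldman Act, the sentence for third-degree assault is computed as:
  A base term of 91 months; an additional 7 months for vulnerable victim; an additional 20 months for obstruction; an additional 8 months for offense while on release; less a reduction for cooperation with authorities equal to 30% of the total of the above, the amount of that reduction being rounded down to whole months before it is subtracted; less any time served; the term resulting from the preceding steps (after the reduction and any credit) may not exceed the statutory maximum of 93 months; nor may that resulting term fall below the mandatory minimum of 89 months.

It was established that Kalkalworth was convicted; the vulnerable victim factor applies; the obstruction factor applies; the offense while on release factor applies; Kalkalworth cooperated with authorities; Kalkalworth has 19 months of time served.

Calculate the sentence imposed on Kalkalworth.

Vulnerable victim enhancement: +7 months
Obstruction enhancement: +20 months
Offense while on release enhancement: +8 months
Adjusted term: 91 months + 7 months + 20 months + 8 months = 126 months
Cooperation with authorities reduction: 30% of 126 months = 37 months (rounded down)
After reduction: 126 − 37 = 89 months
Less time served: 89 months − 19 months = 70 months
Cap at 93 months: 70 months is within the cap, no reduction.
Minimum 89 months: 70 months is below the minimum → 89 months

89 months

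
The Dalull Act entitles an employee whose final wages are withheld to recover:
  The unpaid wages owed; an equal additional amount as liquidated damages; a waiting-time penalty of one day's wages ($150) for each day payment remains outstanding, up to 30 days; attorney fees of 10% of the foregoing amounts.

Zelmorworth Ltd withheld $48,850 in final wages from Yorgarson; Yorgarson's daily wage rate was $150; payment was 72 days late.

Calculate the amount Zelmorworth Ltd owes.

$112,420

Liquidated damages (equal amount): $48,850
Penalty days: min(72, 30) = 30
Waiting-time penalty: 30 × $150 = $4,500
Subtotal: $48,850 + $48,850 + $4,500 = $102,200
Attorney fees: 10% of $102,200 = $10,220
Total award: $102,200 + $10,220 = $112,420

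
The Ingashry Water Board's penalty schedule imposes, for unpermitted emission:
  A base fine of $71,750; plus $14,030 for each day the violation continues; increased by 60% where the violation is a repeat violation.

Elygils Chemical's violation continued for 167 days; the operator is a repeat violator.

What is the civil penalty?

Per-day component: 167 × $14,030 = $2,343,010
Base plus per-day: $71,750 + $2,343,010 = $2,414,760
Enhancement: 60% of $2,414,760 = $1,448,856
Enhanced fine: $2,414,760 + $1,448,856 = $3,863,616

$3,863,616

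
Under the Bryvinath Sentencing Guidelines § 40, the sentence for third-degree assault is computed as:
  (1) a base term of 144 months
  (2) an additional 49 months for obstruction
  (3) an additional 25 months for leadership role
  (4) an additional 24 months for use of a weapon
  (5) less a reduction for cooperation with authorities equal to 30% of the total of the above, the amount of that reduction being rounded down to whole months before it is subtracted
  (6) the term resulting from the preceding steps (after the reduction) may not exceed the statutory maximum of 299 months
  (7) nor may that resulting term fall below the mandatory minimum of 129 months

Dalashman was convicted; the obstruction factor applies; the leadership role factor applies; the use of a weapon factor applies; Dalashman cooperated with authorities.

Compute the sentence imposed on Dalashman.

170 months

Obstruction enhancement: +49 months
Leadership role enhancement: +25 months
Use of a weapon enhancement: +24 months
Adjusted term: 144 months + 49 months + 25 months + 24 months = 242 months
Cooperation with authorities reduction: 30% of 242 months = 72 months (rounded down)
After reduction: 242 − 72 = 170 months
Cap at 299 months: 170 months is within the cap, no reduction.
Minimum 129 months: 170 months meets the minimum, no increase.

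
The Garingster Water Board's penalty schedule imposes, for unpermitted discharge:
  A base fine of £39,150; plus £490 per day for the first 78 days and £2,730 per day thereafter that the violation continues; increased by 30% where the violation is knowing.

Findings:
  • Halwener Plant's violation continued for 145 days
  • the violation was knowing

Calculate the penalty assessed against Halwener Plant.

First 78 days: 78 × £490 = £38,220
Remaining days: (145 − 78) × £2,730 = £182,910
Per-day component: £38,220 + £182,910 = £221,130
Base plus per-day: £39,150 + £221,130 = £260,280
Enhancement: 30% of £260,280 = £78,084
Enhanced fine: £260,280 + £78,084 = £338,364

£338,364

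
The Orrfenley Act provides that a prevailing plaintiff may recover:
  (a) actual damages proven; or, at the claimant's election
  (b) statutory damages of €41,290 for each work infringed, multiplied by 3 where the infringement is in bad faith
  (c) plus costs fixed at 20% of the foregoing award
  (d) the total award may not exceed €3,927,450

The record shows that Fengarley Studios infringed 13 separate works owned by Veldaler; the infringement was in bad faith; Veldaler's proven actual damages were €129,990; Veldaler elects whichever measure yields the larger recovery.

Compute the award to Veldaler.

€1,932,372

Statutory damages: 13 × €41,290 = €536,770
Trebled: 3 × €536,770 = €1,610,310
Greater of actual damages (€129,990) or enhanced statutory damages (€1,610,310): €1,610,310
Costs: 20% of €1,610,310 = €322,062
Award plus costs: €1,610,310 + €322,062 = €1,932,372
Cap at €3,927,450: €1,932,372 is within the cap, no reduction.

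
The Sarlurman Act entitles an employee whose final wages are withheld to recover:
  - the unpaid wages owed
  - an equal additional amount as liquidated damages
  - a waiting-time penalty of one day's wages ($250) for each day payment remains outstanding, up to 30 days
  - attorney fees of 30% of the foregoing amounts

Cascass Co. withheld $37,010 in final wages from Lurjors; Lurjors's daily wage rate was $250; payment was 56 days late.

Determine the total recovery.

$105,976

Liquidated damages (equal amount): $37,010
Penalty days: min(56, 30) = 30
Waiting-time penalty: 30 × $250 = $7,500
Subtotal: $37,010 + $37,010 + $7,500 = $81,520
Attorney fees: 30% of $81,520 = $24,456
Total award: $81,520 + $24,456 = $105,976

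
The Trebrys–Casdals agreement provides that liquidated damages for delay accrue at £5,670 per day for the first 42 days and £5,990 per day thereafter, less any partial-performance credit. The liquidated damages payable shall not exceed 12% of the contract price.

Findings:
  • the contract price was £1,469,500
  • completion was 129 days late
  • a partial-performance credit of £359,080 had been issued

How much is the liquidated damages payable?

First 42 days: 42 × £5,670 = £238,140
Remaining days: (129 − 42) × £5,990 = £521,130
Accrued per-day damages: £238,140 + £521,130 = £759,270
Less partial-performance credit: £759,270 − £359,080 = £400,190
Cap: 12% of £1,469,500 = £176,340
Cap at £176,340: £400,190 exceeds the cap → £176,340

Liquidated damages: £176,340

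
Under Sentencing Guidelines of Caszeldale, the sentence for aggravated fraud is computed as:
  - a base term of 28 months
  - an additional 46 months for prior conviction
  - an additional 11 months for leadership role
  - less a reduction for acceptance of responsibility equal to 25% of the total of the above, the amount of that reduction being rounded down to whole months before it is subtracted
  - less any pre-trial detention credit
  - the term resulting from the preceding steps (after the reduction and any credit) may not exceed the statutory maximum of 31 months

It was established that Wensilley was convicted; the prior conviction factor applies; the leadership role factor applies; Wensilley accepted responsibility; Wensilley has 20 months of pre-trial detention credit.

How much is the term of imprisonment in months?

Prior conviction enhancement: +46 months
Leadership role enhancement: +11 months
Adjusted term: 28 months + 46 months + 11 months = 85 months
Acceptance of responsibility reduction: 25% of 85 months = 21 months (rounded down)
After reduction: 85 − 21 = 64 months
Less pre-trial detention credit: 64 months − 20 months = 44 months
Cap at 31 months: 44 months exceeds the cap → 31 months

31 months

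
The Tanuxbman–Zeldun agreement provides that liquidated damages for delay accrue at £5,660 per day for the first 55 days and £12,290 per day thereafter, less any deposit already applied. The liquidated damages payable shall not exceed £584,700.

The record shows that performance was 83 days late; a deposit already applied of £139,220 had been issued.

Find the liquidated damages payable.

First 55 days: 55 × £5,660 = £311,300
Remaining days: (83 − 55) × £12,290 = £344,120
Accrued per-day damages: £311,300 + £344,120 = £655,420
Less deposit already applied: £655,420 − £139,220 = £516,200
Cap at £584,700: £516,200 is within the cap, no reduction.

£516,200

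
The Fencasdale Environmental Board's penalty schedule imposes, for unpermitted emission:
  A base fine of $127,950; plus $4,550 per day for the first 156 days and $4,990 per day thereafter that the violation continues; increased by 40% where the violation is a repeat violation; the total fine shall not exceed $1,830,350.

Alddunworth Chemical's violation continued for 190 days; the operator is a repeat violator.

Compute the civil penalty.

First 156 days: 156 × $4,550 = $709,800
Remaining days: (190 − 156) × $4,990 = $169,660
Per-day component: $709,800 + $169,660 = $879,460
Base plus per-day: $127,950 + $879,460 = $1,007,410
Enhancement: 40% of $1,007,410 = $402,964
Enhanced fine: $1,007,410 + $402,964 = $1,410,374
Cap at $1,830,350: $1,410,374 is within the cap, no reduction.

$1,410,374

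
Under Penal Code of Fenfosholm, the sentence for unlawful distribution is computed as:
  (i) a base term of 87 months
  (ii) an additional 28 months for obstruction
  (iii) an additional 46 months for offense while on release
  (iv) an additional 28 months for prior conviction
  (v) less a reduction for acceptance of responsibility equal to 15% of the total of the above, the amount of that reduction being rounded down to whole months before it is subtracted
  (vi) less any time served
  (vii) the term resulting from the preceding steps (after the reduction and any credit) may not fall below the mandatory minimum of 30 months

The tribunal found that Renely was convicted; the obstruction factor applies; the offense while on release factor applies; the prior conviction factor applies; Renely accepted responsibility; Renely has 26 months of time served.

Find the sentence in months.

Sentence: 135 months

Obstruction enhancement: +28 months
Offense while on release enhancement: +46 months
Prior conviction enhancement: +28 months
Adjusted term: 87 months + 28 months + 46 months + 28 months = 189 months
Acceptance of responsibility reduction: 15% of 189 months = 28 months (rounded down)
After reduction: 189 − 28 = 161 months
Less time served: 161 months − 26 months = 135 months
Minimum 30 months: 135 months meets the minimum, no increase.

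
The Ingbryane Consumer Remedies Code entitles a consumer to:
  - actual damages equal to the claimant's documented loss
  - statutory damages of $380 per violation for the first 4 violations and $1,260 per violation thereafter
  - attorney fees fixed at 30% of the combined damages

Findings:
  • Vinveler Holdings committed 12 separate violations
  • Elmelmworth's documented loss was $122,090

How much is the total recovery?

$173,797

First 4 violations: 4 × $380 = $1,520
Remaining violations: (12 − 4) × $1,260 = $10,080
Statutory damages: $1,520 + $10,080 = $11,600
Combined damages: $122,090 + $11,600 = $133,690
Attorney fees: 30% of $133,690 = $40,107
Total recovery: $133,690 + $40,107 = $173,797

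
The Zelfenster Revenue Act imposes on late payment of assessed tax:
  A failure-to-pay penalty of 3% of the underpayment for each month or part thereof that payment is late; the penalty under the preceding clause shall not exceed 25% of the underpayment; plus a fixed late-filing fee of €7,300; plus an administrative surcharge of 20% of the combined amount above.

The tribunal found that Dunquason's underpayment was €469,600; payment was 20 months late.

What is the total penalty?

Accrued rate: 3% × 20 = 60%, capped at 25% → 25%
Failure-to-pay penalty: 25% of €469,600 = €117,400
Penalty before surcharge: €117,400 + €7,300 = €124,700
Administrative surcharge: 20% of €124,700 = €24,940
Total penalty: €124,700 + €24,940 = €149,640

€149,640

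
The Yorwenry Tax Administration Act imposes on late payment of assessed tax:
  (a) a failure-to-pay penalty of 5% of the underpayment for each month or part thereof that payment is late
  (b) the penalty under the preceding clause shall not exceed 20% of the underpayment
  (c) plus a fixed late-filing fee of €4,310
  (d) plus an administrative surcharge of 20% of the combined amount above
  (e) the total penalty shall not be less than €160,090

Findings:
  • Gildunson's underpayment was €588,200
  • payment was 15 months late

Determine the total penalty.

Accrued rate: 5% × 15 = 75%, capped at 20% → 20%
Failure-to-pay penalty: 20% of €588,200 = €117,640
Penalty before surcharge: €117,640 + €4,310 = €121,950
Administrative surcharge: 20% of €121,950 = €24,390
Total penalty: €121,950 + €24,390 = €146,340
Minimum €160,090: €146,340 is below the minimum → €160,090

Penalty: €160,090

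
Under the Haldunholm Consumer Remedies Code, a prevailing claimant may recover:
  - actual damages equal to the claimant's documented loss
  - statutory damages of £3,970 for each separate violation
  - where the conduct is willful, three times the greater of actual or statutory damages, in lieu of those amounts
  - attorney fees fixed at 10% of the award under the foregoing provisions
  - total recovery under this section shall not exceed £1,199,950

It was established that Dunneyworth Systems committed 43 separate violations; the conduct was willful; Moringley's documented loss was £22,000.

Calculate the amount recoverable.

Statutory damages: 43 × £3,970 = £170,710
Greater of actual damages (£22,000) or statutory damages (£170,710): £170,710
Trebled: 3 × £170,710 = £512,130
Attorney fees: 10% of £512,130 = £51,213
Total before cap: £512,130 + £51,213 = £563,343
Cap at £1,199,950: £563,343 is within the cap, no reduction.

£563,343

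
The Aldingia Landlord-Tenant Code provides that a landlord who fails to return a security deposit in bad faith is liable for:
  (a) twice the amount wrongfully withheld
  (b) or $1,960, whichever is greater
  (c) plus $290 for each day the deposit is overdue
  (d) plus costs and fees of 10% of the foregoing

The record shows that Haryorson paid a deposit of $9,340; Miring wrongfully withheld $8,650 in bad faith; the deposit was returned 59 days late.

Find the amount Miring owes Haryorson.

$37,851

Doubled: 2 × $8,650 = $17,300
Minimum $1,960: $17,300 meets the minimum, no increase.
Late-return penalty: 59 × $290 = $17,110
Damages plus late penalty: $17,300 + $17,110 = $34,410
Costs and fees: 10% of $34,410 = $3,441
Total recovery: $34,410 + $3,441 = $37,851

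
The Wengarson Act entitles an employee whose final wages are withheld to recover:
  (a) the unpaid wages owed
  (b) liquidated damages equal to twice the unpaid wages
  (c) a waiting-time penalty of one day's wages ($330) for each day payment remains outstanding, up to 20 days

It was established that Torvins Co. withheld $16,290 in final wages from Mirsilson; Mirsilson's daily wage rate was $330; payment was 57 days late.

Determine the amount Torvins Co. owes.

$55,470

Doubled: 2 × $16,290 = $32,580
Penalty days: min(57, 20) = 20
Waiting-time penalty: 20 × $330 = $6,600
Total award: $16,290 + $32,580 + $6,600 = $55,470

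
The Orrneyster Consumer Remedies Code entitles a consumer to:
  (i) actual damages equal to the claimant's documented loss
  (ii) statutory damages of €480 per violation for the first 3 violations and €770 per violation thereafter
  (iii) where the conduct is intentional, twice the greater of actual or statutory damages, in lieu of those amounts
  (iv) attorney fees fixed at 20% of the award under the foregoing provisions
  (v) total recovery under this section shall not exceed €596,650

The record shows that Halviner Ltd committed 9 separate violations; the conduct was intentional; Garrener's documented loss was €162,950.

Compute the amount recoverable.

Total recovery: €391,080

First 3 violations: 3 × €480 = €1,440
Remaining violations: (9 − 3) × €770 = €4,620
Statutory damages: €1,440 + €4,620 = €6,060
Greater of actual damages (€162,950) or statutory damages (€6,060): €162,950
Doubled: 2 × €162,950 = €325,900
Attorney fees: 20% of €325,900 = €65,180
Total before cap: €325,900 + €65,180 = €391,080
Cap at €596,650: €391,080 is within the cap, no reduction.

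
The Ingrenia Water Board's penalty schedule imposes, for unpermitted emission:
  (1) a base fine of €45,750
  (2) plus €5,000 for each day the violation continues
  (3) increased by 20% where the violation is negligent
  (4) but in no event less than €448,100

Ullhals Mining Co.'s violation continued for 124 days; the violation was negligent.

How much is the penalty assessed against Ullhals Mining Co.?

Per-day component: 124 × €5,000 = €620,000
Base plus per-day: €45,750 + €620,000 = €665,750
Enhancement: 20% of €665,750 = €133,150
Enhanced fine: €665,750 + €133,150 = €798,900
Minimum €448,100: €798,900 meets the minimum, no increase.

€798,900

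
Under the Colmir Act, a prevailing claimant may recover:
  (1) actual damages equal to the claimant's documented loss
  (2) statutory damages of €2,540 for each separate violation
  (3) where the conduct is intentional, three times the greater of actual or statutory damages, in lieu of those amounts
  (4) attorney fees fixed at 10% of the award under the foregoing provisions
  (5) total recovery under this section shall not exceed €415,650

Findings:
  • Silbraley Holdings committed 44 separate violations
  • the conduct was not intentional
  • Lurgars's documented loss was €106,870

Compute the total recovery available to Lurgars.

Statutory damages: 44 × €2,540 = €111,760
Conduct not intentional: the in-lieu enhancement does not apply.
Actual plus statutory damages: €106,870 + €111,760 = €218,630
Attorney fees: 10% of €218,630 = €21,863
Total before cap: €218,630 + €21,863 = €240,493
Cap at €415,650: €240,493 is within the cap, no reduction.

€240,493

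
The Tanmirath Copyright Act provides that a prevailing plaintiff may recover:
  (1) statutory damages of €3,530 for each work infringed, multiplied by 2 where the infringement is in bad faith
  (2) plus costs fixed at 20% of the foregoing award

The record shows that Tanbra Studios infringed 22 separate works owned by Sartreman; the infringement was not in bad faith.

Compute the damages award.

Statutory damages: 22 × €3,530 = €77,660
Infringement not in bad faith: no ×2 enhancement.
Costs: 20% of €77,660 = €15,532
Award plus costs: €77,660 + €15,532 = €93,192

€93,192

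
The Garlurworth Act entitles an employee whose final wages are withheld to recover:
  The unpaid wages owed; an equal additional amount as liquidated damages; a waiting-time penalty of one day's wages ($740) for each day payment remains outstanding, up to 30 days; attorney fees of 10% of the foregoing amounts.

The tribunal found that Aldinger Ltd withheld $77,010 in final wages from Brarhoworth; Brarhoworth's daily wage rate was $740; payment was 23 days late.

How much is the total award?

Liquidated damages (equal amount): $77,010
Penalty days: min(23, 30) = 23
Waiting-time penalty: 23 × $740 = $17,020
Subtotal: $77,010 + $77,010 + $17,020 = $171,040
Attorney fees: 10% of $171,040 = $17,104
Total award: $171,040 + $17,104 = $188,144

$188,144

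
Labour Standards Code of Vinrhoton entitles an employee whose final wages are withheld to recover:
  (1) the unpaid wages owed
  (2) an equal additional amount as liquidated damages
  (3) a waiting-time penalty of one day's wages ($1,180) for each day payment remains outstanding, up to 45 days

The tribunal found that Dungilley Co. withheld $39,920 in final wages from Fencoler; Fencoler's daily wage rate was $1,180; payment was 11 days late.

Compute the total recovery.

Liquidated damages (equal amount): $39,920
Penalty days: min(11, 45) = 11
Waiting-time penalty: 11 × $1,180 = $12,980
Total award: $39,920 + $39,920 + $12,980 = $92,820

$92,820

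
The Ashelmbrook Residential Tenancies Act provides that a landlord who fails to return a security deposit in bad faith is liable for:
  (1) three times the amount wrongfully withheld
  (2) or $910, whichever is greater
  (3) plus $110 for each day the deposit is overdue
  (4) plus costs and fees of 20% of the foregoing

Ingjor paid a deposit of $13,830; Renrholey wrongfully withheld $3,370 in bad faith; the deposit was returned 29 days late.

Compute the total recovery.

$15,960

Trebled: 3 × $3,370 = $10,110
Minimum $910: $10,110 meets the minimum, no increase.
Late-return penalty: 29 × $110 = $3,190
Damages plus late penalty: $10,110 + $3,190 = $13,300
Costs and fees: 20% of $13,300 = $2,660
Total recovery: $13,300 + $2,660 = $15,960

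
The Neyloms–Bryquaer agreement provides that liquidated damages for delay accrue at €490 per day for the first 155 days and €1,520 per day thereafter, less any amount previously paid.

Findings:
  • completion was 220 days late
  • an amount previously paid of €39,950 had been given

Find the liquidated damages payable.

€134,800

First 155 days: 155 × €490 = €75,950
Remaining days: (220 − 155) × €1,520 = €98,800
Accrued per-day damages: €75,950 + €98,800 = €174,750
Less amount previously paid: €174,750 − €39,950 = €134,800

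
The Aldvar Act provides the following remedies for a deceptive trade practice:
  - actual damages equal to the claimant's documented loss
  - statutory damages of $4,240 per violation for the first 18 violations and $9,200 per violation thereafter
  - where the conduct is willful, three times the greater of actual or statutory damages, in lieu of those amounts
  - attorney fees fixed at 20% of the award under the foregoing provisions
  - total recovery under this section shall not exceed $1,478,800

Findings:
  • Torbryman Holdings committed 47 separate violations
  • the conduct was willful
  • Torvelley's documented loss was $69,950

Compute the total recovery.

First 18 violations: 18 × $4,240 = $76,320
Remaining violations: (47 − 18) × $9,200 = $266,800
Statutory damages: $76,320 + $266,800 = $343,120
Greater of actual damages ($69,950) or statutory damages ($343,120): $343,120
Trebled: 3 × $343,120 = $1,029,360
Attorney fees: 20% of $1,029,360 = $205,872
Total before cap: $1,029,360 + $205,872 = $1,235,232
Cap at $1,478,800: $1,235,232 is within the cap, no reduction.

Total recovery: $1,235,232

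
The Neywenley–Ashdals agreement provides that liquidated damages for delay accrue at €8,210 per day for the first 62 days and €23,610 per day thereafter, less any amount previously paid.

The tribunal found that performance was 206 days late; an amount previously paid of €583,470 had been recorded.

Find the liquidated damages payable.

First 62 days: 62 × €8,210 = €509,020
Remaining days: (206 − 62) × €23,610 = €3,399,840
Accrued per-day damages: €509,020 + €3,399,840 = €3,908,860
Less amount previously paid: €3,908,860 − €583,470 = €3,325,390

€3,325,390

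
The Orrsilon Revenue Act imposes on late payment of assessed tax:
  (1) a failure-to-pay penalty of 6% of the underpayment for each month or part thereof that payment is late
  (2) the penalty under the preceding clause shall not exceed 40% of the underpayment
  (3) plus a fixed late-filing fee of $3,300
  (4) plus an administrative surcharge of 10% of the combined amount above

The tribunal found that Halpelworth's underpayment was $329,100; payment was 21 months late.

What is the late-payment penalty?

$148,434

Accrued rate: 6% × 21 = 126%, capped at 40% → 40%
Failure-to-pay penalty: 40% of $329,100 = $131,640
Penalty before surcharge: $131,640 + $3,300 = $134,940
Administrative surcharge: 10% of $134,940 = $13,494
Total penalty: $134,940 + $13,494 = $148,434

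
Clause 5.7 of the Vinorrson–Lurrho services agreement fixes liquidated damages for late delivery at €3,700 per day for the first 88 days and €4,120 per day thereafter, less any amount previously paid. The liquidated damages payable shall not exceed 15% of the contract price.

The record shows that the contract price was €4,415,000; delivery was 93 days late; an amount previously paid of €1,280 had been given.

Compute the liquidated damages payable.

€344,920

First 88 days: 88 × €3,700 = €325,600
Remaining days: (93 − 88) × €4,120 = €20,600
Accrued per-day damages: €325,600 + €20,600 = €346,200
Less amount previously paid: €346,200 − €1,280 = €344,920
Cap: 15% of €4,415,000 = €662,250
Cap at €662,250: €344,920 is within the cap, no reduction.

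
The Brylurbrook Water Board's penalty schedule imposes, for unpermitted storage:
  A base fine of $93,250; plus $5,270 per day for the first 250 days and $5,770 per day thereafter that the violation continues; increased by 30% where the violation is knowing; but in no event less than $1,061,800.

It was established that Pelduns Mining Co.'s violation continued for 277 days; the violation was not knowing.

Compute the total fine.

$1,566,540

First 250 days: 250 × $5,270 = $1,317,500
Remaining days: (277 − 250) × $5,770 = $155,790
Per-day component: $1,317,500 + $155,790 = $1,473,290
Base plus per-day: $93,250 + $1,473,290 = $1,566,540
The violation was not knowing: no 30% increase.
Minimum $1,061,800: $1,566,540 meets the minimum, no increase.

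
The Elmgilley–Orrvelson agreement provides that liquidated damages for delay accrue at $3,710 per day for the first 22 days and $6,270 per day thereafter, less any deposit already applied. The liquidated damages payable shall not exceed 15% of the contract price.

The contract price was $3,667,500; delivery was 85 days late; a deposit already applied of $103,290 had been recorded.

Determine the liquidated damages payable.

Liquidated damages: $373,340

First 22 days: 22 × $3,710 = $81,620
Remaining days: (85 − 22) × $6,270 = $395,010
Accrued per-day damages: $81,620 + $395,010 = $476,630
Less deposit already applied: $476,630 − $103,290 = $373,340
Cap: 15% of $3,667,500 = $550,125
Cap at $550,125: $373,340 is within the cap, no reduction.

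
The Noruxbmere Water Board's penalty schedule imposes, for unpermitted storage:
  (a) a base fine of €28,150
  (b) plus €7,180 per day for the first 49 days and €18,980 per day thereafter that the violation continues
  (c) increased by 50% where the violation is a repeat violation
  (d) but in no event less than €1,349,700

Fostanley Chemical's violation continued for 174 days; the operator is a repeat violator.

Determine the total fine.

First 49 days: 49 × €7,180 = €351,820
Remaining days: (174 − 49) × €18,980 = €2,372,500
Per-day component: €351,820 + €2,372,500 = €2,724,320
Base plus per-day: €28,150 + €2,724,320 = €2,752,470
Enhancement: 50% of €2,752,470 = €1,376,235
Enhanced fine: €2,752,470 + €1,376,235 = €4,128,705
Minimum €1,349,700: €4,128,705 meets the minimum, no increase.

€4,128,705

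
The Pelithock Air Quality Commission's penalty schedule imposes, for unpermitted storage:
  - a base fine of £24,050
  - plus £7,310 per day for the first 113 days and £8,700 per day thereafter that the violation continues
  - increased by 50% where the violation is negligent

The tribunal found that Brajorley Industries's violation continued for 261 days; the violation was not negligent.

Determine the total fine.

First 113 days: 113 × £7,310 = £826,030
Remaining days: (261 − 113) × £8,700 = £1,287,600
Per-day component: £826,030 + £1,287,600 = £2,113,630
Base plus per-day: £24,050 + £2,113,630 = £2,137,680
The violation was not negligent: no 50% increase.

£2,137,680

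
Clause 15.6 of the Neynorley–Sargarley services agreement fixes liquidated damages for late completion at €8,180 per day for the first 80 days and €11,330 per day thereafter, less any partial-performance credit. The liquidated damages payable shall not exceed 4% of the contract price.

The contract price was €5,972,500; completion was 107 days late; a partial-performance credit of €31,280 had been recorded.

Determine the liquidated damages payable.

€238,900

First 80 days: 80 × €8,180 = €654,400
Remaining days: (107 − 80) × €11,330 = €305,910
Accrued per-day damages: €654,400 + €305,910 = €960,310
Less partial-performance credit: €960,310 − €31,280 = €929,030
Cap: 4% of €5,972,500 = €238,900
Cap at €238,900: €929,030 exceeds the cap → €238,900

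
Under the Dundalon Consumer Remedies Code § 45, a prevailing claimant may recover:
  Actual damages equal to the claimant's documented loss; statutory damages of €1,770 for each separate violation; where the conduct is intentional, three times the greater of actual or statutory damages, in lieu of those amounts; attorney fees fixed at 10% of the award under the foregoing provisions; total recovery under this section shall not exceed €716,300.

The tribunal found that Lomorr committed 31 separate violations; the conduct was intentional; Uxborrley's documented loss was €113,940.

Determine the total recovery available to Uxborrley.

Statutory damages: 31 × €1,770 = €54,870
Greater of actual damages (€113,940) or statutory damages (€54,870): €113,940
Trebled: 3 × €113,940 = €341,820
Attorney fees: 10% of €341,820 = €34,182
Total before cap: €341,820 + €34,182 = €376,002
Cap at €716,300: €376,002 is within the cap, no reduction.

Total recovery: €376,002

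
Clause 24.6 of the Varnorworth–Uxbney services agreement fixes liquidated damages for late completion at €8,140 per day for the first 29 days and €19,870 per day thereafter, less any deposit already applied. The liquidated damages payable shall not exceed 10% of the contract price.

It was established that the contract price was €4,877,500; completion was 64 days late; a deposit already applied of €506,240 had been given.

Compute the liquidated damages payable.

€425,270

First 29 days: 29 × €8,140 = €236,060
Remaining days: (64 − 29) × €19,870 = €695,450
Accrued per-day damages: €236,060 + €695,450 = €931,510
Less deposit already applied: €931,510 − €506,240 = €425,270
Cap: 10% of €4,877,500 = €487,750
Cap at €487,750: €425,270 is within the cap, no reduction.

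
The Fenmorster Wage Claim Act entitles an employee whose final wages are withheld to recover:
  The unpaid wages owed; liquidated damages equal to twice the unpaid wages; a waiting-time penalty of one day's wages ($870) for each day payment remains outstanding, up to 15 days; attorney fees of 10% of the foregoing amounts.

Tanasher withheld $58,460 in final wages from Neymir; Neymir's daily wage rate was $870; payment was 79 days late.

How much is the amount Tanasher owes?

$207,273

Doubled: 2 × $58,460 = $116,920
Penalty days: min(79, 15) = 15
Waiting-time penalty: 15 × $870 = $13,050
Subtotal: $58,460 + $116,920 + $13,050 = $188,430
Attorney fees: 10% of $188,430 = $18,843
Total award: $188,430 + $18,843 = $207,273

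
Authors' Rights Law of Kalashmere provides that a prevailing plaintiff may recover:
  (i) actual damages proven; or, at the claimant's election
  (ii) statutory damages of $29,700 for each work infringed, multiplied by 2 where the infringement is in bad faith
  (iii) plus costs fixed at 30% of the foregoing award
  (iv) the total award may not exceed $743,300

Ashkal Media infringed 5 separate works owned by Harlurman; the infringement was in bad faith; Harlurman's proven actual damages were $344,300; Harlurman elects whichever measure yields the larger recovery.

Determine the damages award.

Statutory damages: 5 × $29,700 = $148,500
Doubled: 2 × $148,500 = $297,000
Greater of actual damages ($344,300) or enhanced statutory damages ($297,000): $344,300
Costs: 30% of $344,300 = $103,290
Award plus costs: $344,300 + $103,290 = $447,590
Cap at $743,300: $447,590 is within the cap, no reduction.

$447,590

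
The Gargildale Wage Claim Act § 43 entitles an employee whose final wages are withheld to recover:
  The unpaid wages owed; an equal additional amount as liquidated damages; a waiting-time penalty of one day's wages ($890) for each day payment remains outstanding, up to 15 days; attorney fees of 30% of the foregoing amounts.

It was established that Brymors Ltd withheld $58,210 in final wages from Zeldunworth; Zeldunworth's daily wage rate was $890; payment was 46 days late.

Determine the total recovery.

Liquidated damages (equal amount): $58,210
Penalty days: min(46, 15) = 15
Waiting-time penalty: 15 × $890 = $13,350
Subtotal: $58,210 + $58,210 + $13,350 = $129,770
Attorney fees: 30% of $129,770 = $38,931
Total award: $129,770 + $38,931 = $168,701

Total award: $168,701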